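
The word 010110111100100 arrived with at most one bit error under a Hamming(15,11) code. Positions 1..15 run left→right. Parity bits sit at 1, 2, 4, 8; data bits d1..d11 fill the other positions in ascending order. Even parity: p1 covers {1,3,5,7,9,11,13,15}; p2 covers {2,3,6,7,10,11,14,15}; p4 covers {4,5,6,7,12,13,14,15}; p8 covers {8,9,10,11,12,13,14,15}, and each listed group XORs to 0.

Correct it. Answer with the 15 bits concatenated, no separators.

s1 (pos 1,3,5,7,9,11,13,15): 0⊕0⊕1⊕1⊕1⊕0⊕1⊕0 = 0
s2 (pos 2,3,6,7,10,11,14,15): 1⊕0⊕0⊕1⊕1⊕0⊕0⊕0 = 1
s4 (pos 4,5,6,7,12,13,14,15): 1⊕1⊕0⊕1⊕0⊕1⊕0⊕0 = 0
s8 (pos 8,9,10,11,12,13,14,15): 1⊕1⊕1⊕0⊕0⊕1⊕0⊕0 = 0
Syndrome s8…s1 = 0010 → error at position 2.
Flip position 2: 010110111100100 → 000110111100100

000110111100100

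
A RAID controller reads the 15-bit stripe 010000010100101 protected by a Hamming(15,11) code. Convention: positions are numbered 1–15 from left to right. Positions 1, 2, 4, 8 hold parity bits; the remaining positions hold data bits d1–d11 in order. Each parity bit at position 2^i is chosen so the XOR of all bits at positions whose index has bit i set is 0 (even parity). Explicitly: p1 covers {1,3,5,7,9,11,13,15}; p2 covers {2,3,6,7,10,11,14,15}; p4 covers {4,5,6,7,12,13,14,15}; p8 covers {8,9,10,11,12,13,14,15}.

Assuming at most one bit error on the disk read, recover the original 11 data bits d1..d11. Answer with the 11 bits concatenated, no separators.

s1 (pos 1,3,5,7,9,11,13,15): 0⊕0⊕0⊕0⊕0⊕0⊕1⊕1 = 0
s2 (pos 2,3,6,7,10,11,14,15): 1⊕0⊕0⊕0⊕1⊕0⊕0⊕1 = 1
s4 (pos 4,5,6,7,12,13,14,15): 0⊕0⊕0⊕0⊕0⊕1⊕0⊕1 = 0
s8 (pos 8,9,10,11,12,13,14,15): 1⊕0⊕1⊕0⊕0⊕1⊕0⊕1 = 0
Syndrome s8…s1 = 0010 → error at position 2.
Flip position 2: 010000010100101 → 000000010100101
Read data bits from positions 3,5,6,7,9,10,11,12,13,14,15: 00000100101

00000100101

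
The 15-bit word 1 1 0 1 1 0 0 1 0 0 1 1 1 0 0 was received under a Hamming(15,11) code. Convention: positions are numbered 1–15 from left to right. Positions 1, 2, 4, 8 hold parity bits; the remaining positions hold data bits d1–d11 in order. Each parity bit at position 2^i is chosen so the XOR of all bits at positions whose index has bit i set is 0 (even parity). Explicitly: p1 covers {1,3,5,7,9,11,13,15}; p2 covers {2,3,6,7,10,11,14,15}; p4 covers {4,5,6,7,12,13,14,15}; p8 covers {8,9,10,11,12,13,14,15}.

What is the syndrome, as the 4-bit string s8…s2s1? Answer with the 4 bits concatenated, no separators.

0000

s1 (pos 1,3,5,7,9,11,13,15): 1⊕0⊕1⊕0⊕0⊕1⊕1⊕0 = 0
s2 (pos 2,3,6,7,10,11,14,15): 1⊕0⊕0⊕0⊕0⊕1⊕0⊕0 = 0
s4 (pos 4,5,6,7,12,13,14,15): 1⊕1⊕0⊕0⊕1⊕1⊕0⊕0 = 0
s8 (pos 8,9,10,11,12,13,14,15): 1⊕0⊕0⊕1⊕1⊕1⊕0⊕0 = 0
Syndrome s8…s1 = 0000 → no error.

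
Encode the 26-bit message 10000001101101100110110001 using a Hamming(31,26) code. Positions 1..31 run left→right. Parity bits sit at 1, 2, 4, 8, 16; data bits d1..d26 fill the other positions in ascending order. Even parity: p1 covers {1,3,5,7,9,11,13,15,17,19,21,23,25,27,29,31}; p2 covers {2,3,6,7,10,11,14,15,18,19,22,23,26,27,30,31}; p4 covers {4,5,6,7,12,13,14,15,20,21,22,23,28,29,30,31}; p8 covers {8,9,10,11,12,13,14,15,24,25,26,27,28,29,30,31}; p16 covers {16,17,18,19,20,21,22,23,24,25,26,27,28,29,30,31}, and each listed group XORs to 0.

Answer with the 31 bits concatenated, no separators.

0110000100011010101100110110001

Place data at non-parity positions: p1 p2 1 p4 0 0 0 p8 0 0 0 1 1 0 1 p16 1 0 1 1 0 0 1 1 0 1 1 0 0 0 1
p1 (pos 1,3,5,7,9,11,13,15,17,19,21,23,25,27,29,31): XOR of data positions = 1⊕0⊕0⊕0⊕0⊕1⊕1⊕1⊕1⊕0⊕1⊕0⊕1⊕0⊕1 = 0
p2 (pos 2,3,6,7,10,11,14,15,18,19,22,23,26,27,30,31): XOR of data positions = 1⊕0⊕0⊕0⊕0⊕0⊕1⊕0⊕1⊕0⊕1⊕1⊕1⊕0⊕1 = 1
p4 (pos 4,5,6,7,12,13,14,15,20,21,22,23,28,29,30,31): XOR of data positions = 0⊕0⊕0⊕1⊕1⊕0⊕1⊕1⊕0⊕0⊕1⊕0⊕0⊕0⊕1 = 0
p8 (pos 8,9,10,11,12,13,14,15,24,25,26,27,28,29,30,31): XOR of data positions = 0⊕0⊕0⊕1⊕1⊕0⊕1⊕1⊕0⊕1⊕1⊕0⊕0⊕0⊕1 = 1
p16 (pos 16,17,18,19,20,21,22,23,24,25,26,27,28,29,30,31): XOR of data positions = 1⊕0⊕1⊕1⊕0⊕0⊕1⊕1⊕0⊕1⊕1⊕0⊕0⊕0⊕1 = 0
Codeword: 0110000100011010101100110110001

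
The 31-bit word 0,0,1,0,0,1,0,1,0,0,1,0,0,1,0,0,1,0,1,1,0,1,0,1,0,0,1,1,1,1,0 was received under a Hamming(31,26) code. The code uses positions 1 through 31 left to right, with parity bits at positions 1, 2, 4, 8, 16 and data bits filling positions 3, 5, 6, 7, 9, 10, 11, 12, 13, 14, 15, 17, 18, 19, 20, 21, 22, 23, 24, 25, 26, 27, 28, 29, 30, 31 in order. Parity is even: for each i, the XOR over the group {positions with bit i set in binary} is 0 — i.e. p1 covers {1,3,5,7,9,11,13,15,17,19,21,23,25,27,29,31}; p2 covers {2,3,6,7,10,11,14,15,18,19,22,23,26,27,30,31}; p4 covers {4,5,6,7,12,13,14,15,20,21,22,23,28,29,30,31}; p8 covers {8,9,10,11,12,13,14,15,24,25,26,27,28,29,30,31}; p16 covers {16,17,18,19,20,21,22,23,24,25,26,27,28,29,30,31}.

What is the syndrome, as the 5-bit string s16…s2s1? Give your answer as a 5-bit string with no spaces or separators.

s1 (pos 1,3,5,7,9,11,13,15,17,19,21,23,25,27,29,31): 0⊕1⊕0⊕0⊕0⊕1⊕0⊕0⊕1⊕1⊕0⊕0⊕0⊕1⊕1⊕0 = 0
s2 (pos 2,3,6,7,10,11,14,15,18,19,22,23,26,27,30,31): 0⊕1⊕1⊕0⊕0⊕1⊕1⊕0⊕0⊕1⊕1⊕0⊕0⊕1⊕1⊕0 = 0
s4 (pos 4,5,6,7,12,13,14,15,20,21,22,23,28,29,30,31): 0⊕0⊕1⊕0⊕0⊕0⊕1⊕0⊕1⊕0⊕1⊕0⊕1⊕1⊕1⊕0 = 1
s8 (pos 8,9,10,11,12,13,14,15,24,25,26,27,28,29,30,31): 1⊕0⊕0⊕1⊕0⊕0⊕1⊕0⊕1⊕0⊕0⊕1⊕1⊕1⊕1⊕0 = 0
s16 (pos 16,17,18,19,20,21,22,23,24,25,26,27,28,29,30,31): 0⊕1⊕0⊕1⊕1⊕0⊕1⊕0⊕1⊕0⊕0⊕1⊕1⊕1⊕1⊕0 = 1
Syndrome s16…s1 = 10100 → error at position 20.

10100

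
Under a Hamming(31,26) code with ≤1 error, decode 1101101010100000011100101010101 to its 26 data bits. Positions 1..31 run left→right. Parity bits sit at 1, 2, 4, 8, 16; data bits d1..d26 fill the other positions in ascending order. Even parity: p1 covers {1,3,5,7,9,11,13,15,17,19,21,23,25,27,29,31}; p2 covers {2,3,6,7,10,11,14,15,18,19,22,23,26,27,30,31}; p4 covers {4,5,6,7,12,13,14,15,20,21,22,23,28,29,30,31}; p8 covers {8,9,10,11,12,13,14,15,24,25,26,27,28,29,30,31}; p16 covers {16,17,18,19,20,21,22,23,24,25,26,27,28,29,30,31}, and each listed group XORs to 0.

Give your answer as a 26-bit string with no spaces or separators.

00011010000011100101010101

s1 (pos 1,3,5,7,9,11,13,15,17,19,21,23,25,27,29,31): 1⊕0⊕1⊕1⊕1⊕1⊕0⊕0⊕0⊕1⊕0⊕1⊕1⊕1⊕1⊕1 = 1
s2 (pos 2,3,6,7,10,11,14,15,18,19,22,23,26,27,30,31): 1⊕0⊕0⊕1⊕0⊕1⊕0⊕0⊕1⊕1⊕0⊕1⊕0⊕1⊕0⊕1 = 0
s4 (pos 4,5,6,7,12,13,14,15,20,21,22,23,28,29,30,31): 1⊕1⊕0⊕1⊕0⊕0⊕0⊕0⊕1⊕0⊕0⊕1⊕0⊕1⊕0⊕1 = 1
s8 (pos 8,9,10,11,12,13,14,15,24,25,26,27,28,29,30,31): 0⊕1⊕0⊕1⊕0⊕0⊕0⊕0⊕0⊕1⊕0⊕1⊕0⊕1⊕0⊕1 = 0
s16 (pos 16,17,18,19,20,21,22,23,24,25,26,27,28,29,30,31): 0⊕0⊕1⊕1⊕1⊕0⊕0⊕1⊕0⊕1⊕0⊕1⊕0⊕1⊕0⊕1 = 0
Syndrome s16…s1 = 00101 → error at position 5.
Flip position 5: 1101101010100000011100101010101 → 1101001010100000011100101010101
Read data bits from positions 3,5,6,7,9,10,11,12,13,14,15,17,18,19,20,21,22,23,24,25,26,27,28,29,30,31: 00011010000011100101010101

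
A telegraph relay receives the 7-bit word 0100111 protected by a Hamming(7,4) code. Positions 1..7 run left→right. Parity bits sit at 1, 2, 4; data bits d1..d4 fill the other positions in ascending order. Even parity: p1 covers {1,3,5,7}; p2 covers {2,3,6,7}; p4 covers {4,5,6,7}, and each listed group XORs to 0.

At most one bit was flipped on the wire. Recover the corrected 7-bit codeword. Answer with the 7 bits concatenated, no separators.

0100101

s1 (pos 1,3,5,7): 0⊕0⊕1⊕1 = 0
s2 (pos 2,3,6,7): 1⊕0⊕1⊕1 = 1
s4 (pos 4,5,6,7): 0⊕1⊕1⊕1 = 1
Syndrome s4…s1 = 110 → error at position 6.
Flip position 6: 0100111 → 0100101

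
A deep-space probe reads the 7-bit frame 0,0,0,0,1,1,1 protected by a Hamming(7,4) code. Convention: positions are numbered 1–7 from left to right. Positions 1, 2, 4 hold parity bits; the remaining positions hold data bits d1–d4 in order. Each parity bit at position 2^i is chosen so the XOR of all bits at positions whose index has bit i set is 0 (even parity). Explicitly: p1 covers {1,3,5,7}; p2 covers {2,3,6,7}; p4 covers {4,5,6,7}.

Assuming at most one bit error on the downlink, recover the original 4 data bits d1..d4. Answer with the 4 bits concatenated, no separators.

0111

s1 (pos 1,3,5,7): 0⊕0⊕1⊕1 = 0
s2 (pos 2,3,6,7): 0⊕0⊕1⊕1 = 0
s4 (pos 4,5,6,7): 0⊕1⊕1⊕1 = 1
Syndrome s4…s1 = 100 → error at position 4.
Flip position 4: 0000111 → 0001111
Read data bits from positions 3,5,6,7: 0111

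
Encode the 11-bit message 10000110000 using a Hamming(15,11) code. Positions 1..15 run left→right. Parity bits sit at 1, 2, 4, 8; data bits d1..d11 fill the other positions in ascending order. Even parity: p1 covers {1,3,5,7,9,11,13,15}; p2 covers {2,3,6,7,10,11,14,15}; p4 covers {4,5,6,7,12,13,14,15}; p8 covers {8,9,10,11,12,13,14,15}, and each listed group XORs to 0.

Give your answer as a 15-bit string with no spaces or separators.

Place data at non-parity positions: p1 p2 1 p4 0 0 0 p8 0 1 1 0 0 0 0
p1 (pos 1,3,5,7,9,11,13,15): XOR of data positions = 1⊕0⊕0⊕0⊕1⊕0⊕0 = 0
p2 (pos 2,3,6,7,10,11,14,15): XOR of data positions = 1⊕0⊕0⊕1⊕1⊕0⊕0 = 1
p4 (pos 4,5,6,7,12,13,14,15): XOR of data positions = 0⊕0⊕0⊕0⊕0⊕0⊕0 = 0
p8 (pos 8,9,10,11,12,13,14,15): XOR of data positions = 0⊕1⊕1⊕0⊕0⊕0⊕0 = 0
Codeword: 011000000110000

011000000110000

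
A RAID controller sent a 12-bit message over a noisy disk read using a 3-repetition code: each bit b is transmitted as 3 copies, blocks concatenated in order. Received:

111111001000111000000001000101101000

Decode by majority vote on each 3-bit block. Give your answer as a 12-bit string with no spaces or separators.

110010000110

Block 1 (111): 3 ones → 1
Block 2 (111): 3 ones → 1
Block 3 (001): 1 one → 0
Block 4 (000): 0 ones → 0
Block 5 (111): 3 ones → 1
Block 6 (000): 0 ones → 0
Block 7 (000): 0 ones → 0
Block 8 (001): 1 one → 0
Block 9 (000): 0 ones → 0
Block 10 (101): 2 ones → 1
Block 11 (101): 2 ones → 1
Block 12 (000): 0 ones → 0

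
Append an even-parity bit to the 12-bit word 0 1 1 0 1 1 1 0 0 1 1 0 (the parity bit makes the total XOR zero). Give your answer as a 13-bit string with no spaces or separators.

0110111001101

XOR of the 12 data bits: 0⊕1⊕1⊕0⊕1⊕1⊕1⊕0⊕0⊕1⊕1⊕0 = 1
Parity bit = 1 (so all 13 bits XOR to 0).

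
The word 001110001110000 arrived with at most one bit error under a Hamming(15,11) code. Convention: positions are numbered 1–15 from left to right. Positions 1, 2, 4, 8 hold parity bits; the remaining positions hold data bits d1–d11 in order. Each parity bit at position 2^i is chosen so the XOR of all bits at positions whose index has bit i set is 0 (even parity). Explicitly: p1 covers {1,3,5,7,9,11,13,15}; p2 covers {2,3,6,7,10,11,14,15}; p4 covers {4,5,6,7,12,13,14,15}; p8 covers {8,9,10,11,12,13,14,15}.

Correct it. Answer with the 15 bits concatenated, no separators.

s1 (pos 1,3,5,7,9,11,13,15): 0⊕1⊕1⊕0⊕1⊕1⊕0⊕0 = 0
s2 (pos 2,3,6,7,10,11,14,15): 0⊕1⊕0⊕0⊕1⊕1⊕0⊕0 = 1
s4 (pos 4,5,6,7,12,13,14,15): 1⊕1⊕0⊕0⊕0⊕0⊕0⊕0 = 0
s8 (pos 8,9,10,11,12,13,14,15): 0⊕1⊕1⊕1⊕0⊕0⊕0⊕0 = 1
Syndrome s8…s1 = 1010 → error at position 10.
Flip position 10: 001110001110000 → 001110001010000

001110001010000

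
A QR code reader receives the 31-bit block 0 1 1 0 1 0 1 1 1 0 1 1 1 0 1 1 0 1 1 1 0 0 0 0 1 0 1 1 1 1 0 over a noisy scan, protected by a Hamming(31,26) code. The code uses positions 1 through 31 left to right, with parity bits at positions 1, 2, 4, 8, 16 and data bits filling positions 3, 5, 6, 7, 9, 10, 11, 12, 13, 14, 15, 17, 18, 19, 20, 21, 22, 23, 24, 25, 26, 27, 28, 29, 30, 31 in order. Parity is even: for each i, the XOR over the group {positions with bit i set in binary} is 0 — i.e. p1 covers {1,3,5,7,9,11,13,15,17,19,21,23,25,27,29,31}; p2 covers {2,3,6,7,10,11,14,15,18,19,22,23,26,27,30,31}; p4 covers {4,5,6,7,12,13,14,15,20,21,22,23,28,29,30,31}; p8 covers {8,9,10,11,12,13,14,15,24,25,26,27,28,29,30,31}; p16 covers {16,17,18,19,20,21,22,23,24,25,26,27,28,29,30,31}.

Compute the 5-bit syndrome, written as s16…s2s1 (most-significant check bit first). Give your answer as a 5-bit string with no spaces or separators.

11111

s1 (pos 1,3,5,7,9,11,13,15,17,19,21,23,25,27,29,31): 0⊕1⊕1⊕1⊕1⊕1⊕1⊕1⊕0⊕1⊕0⊕0⊕1⊕1⊕1⊕0 = 1
s2 (pos 2,3,6,7,10,11,14,15,18,19,22,23,26,27,30,31): 1⊕1⊕0⊕1⊕0⊕1⊕0⊕1⊕1⊕1⊕0⊕0⊕0⊕1⊕1⊕0 = 1
s4 (pos 4,5,6,7,12,13,14,15,20,21,22,23,28,29,30,31): 0⊕1⊕0⊕1⊕1⊕1⊕0⊕1⊕1⊕0⊕0⊕0⊕1⊕1⊕1⊕0 = 1
s8 (pos 8,9,10,11,12,13,14,15,24,25,26,27,28,29,30,31): 1⊕1⊕0⊕1⊕1⊕1⊕0⊕1⊕0⊕1⊕0⊕1⊕1⊕1⊕1⊕0 = 1
s16 (pos 16,17,18,19,20,21,22,23,24,25,26,27,28,29,30,31): 1⊕0⊕1⊕1⊕1⊕0⊕0⊕0⊕0⊕1⊕0⊕1⊕1⊕1⊕1⊕0 = 1
Syndrome s16…s1 = 11111 → error at position 31.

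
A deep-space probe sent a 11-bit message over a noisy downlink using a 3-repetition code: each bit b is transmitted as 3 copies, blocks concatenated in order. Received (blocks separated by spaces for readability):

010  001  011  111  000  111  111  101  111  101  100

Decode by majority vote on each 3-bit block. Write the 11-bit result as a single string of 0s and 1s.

Block 1 (010): 1 one → 0
Block 2 (001): 1 one → 0
Block 3 (011): 2 ones → 1
Block 4 (111): 3 ones → 1
Block 5 (000): 0 ones → 0
Block 6 (111): 3 ones → 1
Block 7 (111): 3 ones → 1
Block 8 (101): 2 ones → 1
Block 9 (111): 3 ones → 1
Block 10 (101): 2 ones → 1
Block 11 (100): 1 one → 0

00110111110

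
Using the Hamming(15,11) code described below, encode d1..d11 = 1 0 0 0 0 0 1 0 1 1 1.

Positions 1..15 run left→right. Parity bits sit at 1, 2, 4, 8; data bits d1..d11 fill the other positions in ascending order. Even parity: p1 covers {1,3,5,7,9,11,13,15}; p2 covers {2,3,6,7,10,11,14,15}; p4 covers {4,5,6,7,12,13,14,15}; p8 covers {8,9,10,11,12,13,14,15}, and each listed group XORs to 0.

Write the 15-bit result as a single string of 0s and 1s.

001100000010111

Place data at non-parity positions: p1 p2 1 p4 0 0 0 p8 0 0 1 0 1 1 1
p1 (pos 1,3,5,7,9,11,13,15): XOR of data positions = 1⊕0⊕0⊕0⊕1⊕1⊕1 = 0
p2 (pos 2,3,6,7,10,11,14,15): XOR of data positions = 1⊕0⊕0⊕0⊕1⊕1⊕1 = 0
p4 (pos 4,5,6,7,12,13,14,15): XOR of data positions = 0⊕0⊕0⊕0⊕1⊕1⊕1 = 1
p8 (pos 8,9,10,11,12,13,14,15): XOR of data positions = 0⊕0⊕1⊕0⊕1⊕1⊕1 = 0
Codeword: 001100000010111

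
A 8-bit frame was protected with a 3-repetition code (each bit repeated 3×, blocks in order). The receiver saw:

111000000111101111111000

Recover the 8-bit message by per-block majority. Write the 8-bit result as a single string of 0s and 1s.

Block 1 (111): 3 ones → 1
Block 2 (000): 0 ones → 0
Block 3 (000): 0 ones → 0
Block 4 (111): 3 ones → 1
Block 5 (101): 2 ones → 1
Block 6 (111): 3 ones → 1
Block 7 (111): 3 ones → 1
Block 8 (000): 0 ones → 0

10011110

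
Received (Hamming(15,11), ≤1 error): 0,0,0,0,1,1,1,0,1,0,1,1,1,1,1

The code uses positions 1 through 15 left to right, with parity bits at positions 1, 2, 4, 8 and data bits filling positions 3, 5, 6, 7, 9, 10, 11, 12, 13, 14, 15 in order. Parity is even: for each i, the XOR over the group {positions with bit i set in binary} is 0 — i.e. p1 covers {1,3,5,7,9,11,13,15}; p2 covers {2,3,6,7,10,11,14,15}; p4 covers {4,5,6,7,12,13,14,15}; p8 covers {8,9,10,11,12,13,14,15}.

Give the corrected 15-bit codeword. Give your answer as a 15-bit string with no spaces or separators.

s1 (pos 1,3,5,7,9,11,13,15): 0⊕0⊕1⊕1⊕1⊕1⊕1⊕1 = 0
s2 (pos 2,3,6,7,10,11,14,15): 0⊕0⊕1⊕1⊕0⊕1⊕1⊕1 = 1
s4 (pos 4,5,6,7,12,13,14,15): 0⊕1⊕1⊕1⊕1⊕1⊕1⊕1 = 1
s8 (pos 8,9,10,11,12,13,14,15): 0⊕1⊕0⊕1⊕1⊕1⊕1⊕1 = 0
Syndrome s8…s1 = 0110 → error at position 6.
Flip position 6: 000011101011111 → 000010101011111

000010101011111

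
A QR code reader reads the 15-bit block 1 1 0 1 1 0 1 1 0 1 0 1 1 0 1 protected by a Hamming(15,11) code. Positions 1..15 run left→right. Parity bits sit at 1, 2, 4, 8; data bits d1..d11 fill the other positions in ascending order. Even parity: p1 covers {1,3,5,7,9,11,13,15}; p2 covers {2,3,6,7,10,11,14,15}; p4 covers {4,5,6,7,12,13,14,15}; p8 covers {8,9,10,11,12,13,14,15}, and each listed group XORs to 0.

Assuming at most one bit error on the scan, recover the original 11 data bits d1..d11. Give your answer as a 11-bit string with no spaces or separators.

s1 (pos 1,3,5,7,9,11,13,15): 1⊕0⊕1⊕1⊕0⊕0⊕1⊕1 = 1
s2 (pos 2,3,6,7,10,11,14,15): 1⊕0⊕0⊕1⊕1⊕0⊕0⊕1 = 0
s4 (pos 4,5,6,7,12,13,14,15): 1⊕1⊕0⊕1⊕1⊕1⊕0⊕1 = 0
s8 (pos 8,9,10,11,12,13,14,15): 1⊕0⊕1⊕0⊕1⊕1⊕0⊕1 = 1
Syndrome s8…s1 = 1001 → error at position 9.
Flip position 9: 110110110101101 → 110110111101101
Read data bits from positions 3,5,6,7,9,10,11,12,13,14,15: 01011101101

01011101101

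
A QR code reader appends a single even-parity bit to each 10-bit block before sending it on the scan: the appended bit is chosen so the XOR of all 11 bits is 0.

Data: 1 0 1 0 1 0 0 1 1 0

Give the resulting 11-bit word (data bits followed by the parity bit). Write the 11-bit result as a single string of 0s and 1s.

10101001101

XOR of the 10 data bits: 1⊕0⊕1⊕0⊕1⊕0⊕0⊕1⊕1⊕0 = 1
Parity bit = 1 (so all 11 bits XOR to 0).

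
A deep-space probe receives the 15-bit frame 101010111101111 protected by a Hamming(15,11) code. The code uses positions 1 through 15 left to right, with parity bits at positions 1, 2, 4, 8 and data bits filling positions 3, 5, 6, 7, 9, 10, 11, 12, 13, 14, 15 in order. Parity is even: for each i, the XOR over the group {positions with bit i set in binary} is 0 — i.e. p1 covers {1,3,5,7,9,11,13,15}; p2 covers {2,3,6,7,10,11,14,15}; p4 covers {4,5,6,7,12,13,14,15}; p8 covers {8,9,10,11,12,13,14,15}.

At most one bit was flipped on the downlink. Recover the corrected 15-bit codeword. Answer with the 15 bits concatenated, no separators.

s1 (pos 1,3,5,7,9,11,13,15): 1⊕1⊕1⊕1⊕1⊕0⊕1⊕1 = 1
s2 (pos 2,3,6,7,10,11,14,15): 0⊕1⊕0⊕1⊕1⊕0⊕1⊕1 = 1
s4 (pos 4,5,6,7,12,13,14,15): 0⊕1⊕0⊕1⊕1⊕1⊕1⊕1 = 0
s8 (pos 8,9,10,11,12,13,14,15): 1⊕1⊕1⊕0⊕1⊕1⊕1⊕1 = 1
Syndrome s8…s1 = 1011 → error at position 11.
Flip position 11: 101010111101111 → 101010111111111

101010111111111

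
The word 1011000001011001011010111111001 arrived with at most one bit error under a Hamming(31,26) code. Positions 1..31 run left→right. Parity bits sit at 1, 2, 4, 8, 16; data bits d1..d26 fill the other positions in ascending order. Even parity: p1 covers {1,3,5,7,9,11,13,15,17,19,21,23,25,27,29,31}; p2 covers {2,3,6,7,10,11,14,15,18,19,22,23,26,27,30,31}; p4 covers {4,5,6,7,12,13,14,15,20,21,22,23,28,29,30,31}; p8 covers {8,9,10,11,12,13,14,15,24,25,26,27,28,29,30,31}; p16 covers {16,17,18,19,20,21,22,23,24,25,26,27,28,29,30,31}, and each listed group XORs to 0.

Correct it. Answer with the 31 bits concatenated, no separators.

1011000001011001011010111111101

s1 (pos 1,3,5,7,9,11,13,15,17,19,21,23,25,27,29,31): 1⊕1⊕0⊕0⊕0⊕0⊕1⊕0⊕0⊕1⊕1⊕1⊕1⊕1⊕0⊕1 = 1
s2 (pos 2,3,6,7,10,11,14,15,18,19,22,23,26,27,30,31): 0⊕1⊕0⊕0⊕1⊕0⊕0⊕0⊕1⊕1⊕0⊕1⊕1⊕1⊕0⊕1 = 0
s4 (pos 4,5,6,7,12,13,14,15,20,21,22,23,28,29,30,31): 1⊕0⊕0⊕0⊕1⊕1⊕0⊕0⊕0⊕1⊕0⊕1⊕1⊕0⊕0⊕1 = 1
s8 (pos 8,9,10,11,12,13,14,15,24,25,26,27,28,29,30,31): 0⊕0⊕1⊕0⊕1⊕1⊕0⊕0⊕1⊕1⊕1⊕1⊕1⊕0⊕0⊕1 = 1
s16 (pos 16,17,18,19,20,21,22,23,24,25,26,27,28,29,30,31): 1⊕0⊕1⊕1⊕0⊕1⊕0⊕1⊕1⊕1⊕1⊕1⊕1⊕0⊕0⊕1 = 1
Syndrome s16…s1 = 11101 → error at position 29.
Flip position 29: 1011000001011001011010111111001 → 1011000001011001011010111111101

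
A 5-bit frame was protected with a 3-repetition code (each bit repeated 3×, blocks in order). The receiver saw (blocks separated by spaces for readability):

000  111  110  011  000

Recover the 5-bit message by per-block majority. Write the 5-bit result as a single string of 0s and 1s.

01110

Block 1 (000): 0 ones → 0
Block 2 (111): 3 ones → 1
Block 3 (110): 2 ones → 1
Block 4 (011): 2 ones → 1
Block 5 (000): 0 ones → 0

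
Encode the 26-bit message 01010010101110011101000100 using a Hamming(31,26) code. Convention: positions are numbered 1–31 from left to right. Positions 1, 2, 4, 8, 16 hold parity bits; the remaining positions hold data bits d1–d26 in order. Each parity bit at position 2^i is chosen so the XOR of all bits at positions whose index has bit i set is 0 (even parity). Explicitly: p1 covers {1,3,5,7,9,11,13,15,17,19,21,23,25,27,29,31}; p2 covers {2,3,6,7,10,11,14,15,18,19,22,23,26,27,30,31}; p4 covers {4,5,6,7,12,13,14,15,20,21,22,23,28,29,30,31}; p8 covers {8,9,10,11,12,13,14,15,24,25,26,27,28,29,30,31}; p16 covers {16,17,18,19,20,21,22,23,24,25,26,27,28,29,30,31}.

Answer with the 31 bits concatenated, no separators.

Place data at non-parity positions: p1 p2 0 p4 1 0 1 p8 0 0 1 0 1 0 1 p16 1 1 0 0 1 1 1 0 1 0 0 0 1 0 0
p1 (pos 1,3,5,7,9,11,13,15,17,19,21,23,25,27,29,31): XOR of data positions = 0⊕1⊕1⊕0⊕1⊕1⊕1⊕1⊕0⊕1⊕1⊕1⊕0⊕1⊕0 = 0
p2 (pos 2,3,6,7,10,11,14,15,18,19,22,23,26,27,30,31): XOR of data positions = 0⊕0⊕1⊕0⊕1⊕0⊕1⊕1⊕0⊕1⊕1⊕0⊕0⊕0⊕0 = 0
p4 (pos 4,5,6,7,12,13,14,15,20,21,22,23,28,29,30,31): XOR of data positions = 1⊕0⊕1⊕0⊕1⊕0⊕1⊕0⊕1⊕1⊕1⊕0⊕1⊕0⊕0 = 0
p8 (pos 8,9,10,11,12,13,14,15,24,25,26,27,28,29,30,31): XOR of data positions = 0⊕0⊕1⊕0⊕1⊕0⊕1⊕0⊕1⊕0⊕0⊕0⊕1⊕0⊕0 = 1
p16 (pos 16,17,18,19,20,21,22,23,24,25,26,27,28,29,30,31): XOR of data positions = 1⊕1⊕0⊕0⊕1⊕1⊕1⊕0⊕1⊕0⊕0⊕0⊕1⊕0⊕0 = 1
Codeword: 0000101100101011110011101000100

0000101100101011110011101000100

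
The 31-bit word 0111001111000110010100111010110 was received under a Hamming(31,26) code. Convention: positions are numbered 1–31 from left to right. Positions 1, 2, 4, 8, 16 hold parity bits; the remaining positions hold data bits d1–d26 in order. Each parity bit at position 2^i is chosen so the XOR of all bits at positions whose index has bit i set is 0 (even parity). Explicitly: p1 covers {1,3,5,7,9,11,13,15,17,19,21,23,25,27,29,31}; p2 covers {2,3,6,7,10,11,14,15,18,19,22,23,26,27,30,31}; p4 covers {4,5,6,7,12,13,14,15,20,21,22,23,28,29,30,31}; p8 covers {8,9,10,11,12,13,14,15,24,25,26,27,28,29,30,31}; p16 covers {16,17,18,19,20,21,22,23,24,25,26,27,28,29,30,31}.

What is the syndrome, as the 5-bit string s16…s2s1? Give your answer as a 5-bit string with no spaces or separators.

00000

s1 (pos 1,3,5,7,9,11,13,15,17,19,21,23,25,27,29,31): 0⊕1⊕0⊕1⊕1⊕0⊕0⊕1⊕0⊕0⊕0⊕1⊕1⊕1⊕1⊕0 = 0
s2 (pos 2,3,6,7,10,11,14,15,18,19,22,23,26,27,30,31): 1⊕1⊕0⊕1⊕1⊕0⊕1⊕1⊕1⊕0⊕0⊕1⊕0⊕1⊕1⊕0 = 0
s4 (pos 4,5,6,7,12,13,14,15,20,21,22,23,28,29,30,31): 1⊕0⊕0⊕1⊕0⊕0⊕1⊕1⊕1⊕0⊕0⊕1⊕0⊕1⊕1⊕0 = 0
s8 (pos 8,9,10,11,12,13,14,15,24,25,26,27,28,29,30,31): 1⊕1⊕1⊕0⊕0⊕0⊕1⊕1⊕1⊕1⊕0⊕1⊕0⊕1⊕1⊕0 = 0
s16 (pos 16,17,18,19,20,21,22,23,24,25,26,27,28,29,30,31): 0⊕0⊕1⊕0⊕1⊕0⊕0⊕1⊕1⊕1⊕0⊕1⊕0⊕1⊕1⊕0 = 0
Syndrome s16…s1 = 00000 → no error.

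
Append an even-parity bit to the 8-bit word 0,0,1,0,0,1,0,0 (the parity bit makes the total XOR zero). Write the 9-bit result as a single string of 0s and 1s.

001001000

XOR of the 8 data bits: 0⊕0⊕1⊕0⊕0⊕1⊕0⊕0 = 0
Parity bit = 0 (so all 9 bits XOR to 0).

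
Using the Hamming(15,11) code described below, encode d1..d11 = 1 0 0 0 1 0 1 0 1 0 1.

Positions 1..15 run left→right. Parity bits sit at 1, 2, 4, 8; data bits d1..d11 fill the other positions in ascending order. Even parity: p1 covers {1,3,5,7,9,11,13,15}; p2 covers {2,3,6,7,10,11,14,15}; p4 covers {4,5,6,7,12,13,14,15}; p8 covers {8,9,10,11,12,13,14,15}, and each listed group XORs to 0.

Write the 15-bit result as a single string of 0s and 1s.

111000001010101

Place data at non-parity positions: p1 p2 1 p4 0 0 0 p8 1 0 1 0 1 0 1
p1 (pos 1,3,5,7,9,11,13,15): XOR of data positions = 1⊕0⊕0⊕1⊕1⊕1⊕1 = 1
p2 (pos 2,3,6,7,10,11,14,15): XOR of data positions = 1⊕0⊕0⊕0⊕1⊕0⊕1 = 1
p4 (pos 4,5,6,7,12,13,14,15): XOR of data positions = 0⊕0⊕0⊕0⊕1⊕0⊕1 = 0
p8 (pos 8,9,10,11,12,13,14,15): XOR of data positions = 1⊕0⊕1⊕0⊕1⊕0⊕1 = 0
Codeword: 111000001010101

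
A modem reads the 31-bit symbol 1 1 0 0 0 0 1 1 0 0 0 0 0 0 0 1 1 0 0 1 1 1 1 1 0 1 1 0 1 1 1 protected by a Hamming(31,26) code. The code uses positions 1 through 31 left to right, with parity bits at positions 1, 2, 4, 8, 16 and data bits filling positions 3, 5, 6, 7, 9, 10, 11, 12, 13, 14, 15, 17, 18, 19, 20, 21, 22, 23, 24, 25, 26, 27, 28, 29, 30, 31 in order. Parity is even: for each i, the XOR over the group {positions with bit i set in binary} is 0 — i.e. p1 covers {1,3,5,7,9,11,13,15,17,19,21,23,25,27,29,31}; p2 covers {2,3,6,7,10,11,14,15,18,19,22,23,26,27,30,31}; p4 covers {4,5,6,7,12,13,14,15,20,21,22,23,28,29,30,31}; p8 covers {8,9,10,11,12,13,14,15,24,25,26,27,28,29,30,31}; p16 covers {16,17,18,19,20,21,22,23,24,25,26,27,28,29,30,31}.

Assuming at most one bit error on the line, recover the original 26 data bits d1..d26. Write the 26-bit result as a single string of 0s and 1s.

00010000000100111110110111

s1 (pos 1,3,5,7,9,11,13,15,17,19,21,23,25,27,29,31): 1⊕0⊕0⊕1⊕0⊕0⊕0⊕0⊕1⊕0⊕1⊕1⊕0⊕1⊕1⊕1 = 0
s2 (pos 2,3,6,7,10,11,14,15,18,19,22,23,26,27,30,31): 1⊕0⊕0⊕1⊕0⊕0⊕0⊕0⊕0⊕0⊕1⊕1⊕1⊕1⊕1⊕1 = 0
s4 (pos 4,5,6,7,12,13,14,15,20,21,22,23,28,29,30,31): 0⊕0⊕0⊕1⊕0⊕0⊕0⊕0⊕1⊕1⊕1⊕1⊕0⊕1⊕1⊕1 = 0
s8 (pos 8,9,10,11,12,13,14,15,24,25,26,27,28,29,30,31): 1⊕0⊕0⊕0⊕0⊕0⊕0⊕0⊕1⊕0⊕1⊕1⊕0⊕1⊕1⊕1 = 1
s16 (pos 16,17,18,19,20,21,22,23,24,25,26,27,28,29,30,31): 1⊕1⊕0⊕0⊕1⊕1⊕1⊕1⊕1⊕0⊕1⊕1⊕0⊕1⊕1⊕1 = 0
Syndrome s16…s1 = 01000 → error at position 8.
Flip position 8: 1100001100000001100111110110111 → 1100001000000001100111110110111
Read data bits from positions 3,5,6,7,9,10,11,12,13,14,15,17,18,19,20,21,22,23,24,25,26,27,28,29,30,31: 00010000000100111110110111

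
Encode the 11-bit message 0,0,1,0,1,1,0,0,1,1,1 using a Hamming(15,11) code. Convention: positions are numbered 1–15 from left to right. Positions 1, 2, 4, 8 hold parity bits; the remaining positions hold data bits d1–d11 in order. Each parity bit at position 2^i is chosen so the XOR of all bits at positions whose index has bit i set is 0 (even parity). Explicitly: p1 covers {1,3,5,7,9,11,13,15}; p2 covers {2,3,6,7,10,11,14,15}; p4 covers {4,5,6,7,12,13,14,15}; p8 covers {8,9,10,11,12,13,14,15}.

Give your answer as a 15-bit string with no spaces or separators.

100001011100111

Place data at non-parity positions: p1 p2 0 p4 0 1 0 p8 1 1 0 0 1 1 1
p1 (pos 1,3,5,7,9,11,13,15): XOR of data positions = 0⊕0⊕0⊕1⊕0⊕1⊕1 = 1
p2 (pos 2,3,6,7,10,11,14,15): XOR of data positions = 0⊕1⊕0⊕1⊕0⊕1⊕1 = 0
p4 (pos 4,5,6,7,12,13,14,15): XOR of data positions = 0⊕1⊕0⊕0⊕1⊕1⊕1 = 0
p8 (pos 8,9,10,11,12,13,14,15): XOR of data positions = 1⊕1⊕0⊕0⊕1⊕1⊕1 = 1
Codeword: 100001011100111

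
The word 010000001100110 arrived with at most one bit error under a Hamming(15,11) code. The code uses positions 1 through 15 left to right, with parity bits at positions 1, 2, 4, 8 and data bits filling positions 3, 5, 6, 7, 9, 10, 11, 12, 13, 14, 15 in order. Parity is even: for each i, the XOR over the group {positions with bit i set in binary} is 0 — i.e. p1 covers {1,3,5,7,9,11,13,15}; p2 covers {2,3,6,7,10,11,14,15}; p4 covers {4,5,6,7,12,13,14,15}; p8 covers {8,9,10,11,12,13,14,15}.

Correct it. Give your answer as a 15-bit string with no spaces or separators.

s1 (pos 1,3,5,7,9,11,13,15): 0⊕0⊕0⊕0⊕1⊕0⊕1⊕0 = 0
s2 (pos 2,3,6,7,10,11,14,15): 1⊕0⊕0⊕0⊕1⊕0⊕1⊕0 = 1
s4 (pos 4,5,6,7,12,13,14,15): 0⊕0⊕0⊕0⊕0⊕1⊕1⊕0 = 0
s8 (pos 8,9,10,11,12,13,14,15): 0⊕1⊕1⊕0⊕0⊕1⊕1⊕0 = 0
Syndrome s8…s1 = 0010 → error at position 2.
Flip position 2: 010000001100110 → 000000001100110

000000001100110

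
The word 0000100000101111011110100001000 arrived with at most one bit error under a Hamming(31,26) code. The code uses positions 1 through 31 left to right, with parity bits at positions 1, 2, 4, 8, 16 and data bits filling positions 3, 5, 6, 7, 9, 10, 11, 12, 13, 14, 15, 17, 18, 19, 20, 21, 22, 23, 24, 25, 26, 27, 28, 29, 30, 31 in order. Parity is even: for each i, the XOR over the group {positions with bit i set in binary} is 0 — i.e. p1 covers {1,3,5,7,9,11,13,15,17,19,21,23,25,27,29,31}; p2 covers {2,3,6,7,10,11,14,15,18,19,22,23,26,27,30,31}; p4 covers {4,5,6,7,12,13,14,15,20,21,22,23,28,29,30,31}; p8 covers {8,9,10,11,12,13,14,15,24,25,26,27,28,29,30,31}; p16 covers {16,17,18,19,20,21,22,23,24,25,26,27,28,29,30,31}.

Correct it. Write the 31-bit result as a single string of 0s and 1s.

s1 (pos 1,3,5,7,9,11,13,15,17,19,21,23,25,27,29,31): 0⊕0⊕1⊕0⊕0⊕1⊕1⊕1⊕0⊕1⊕1⊕1⊕0⊕0⊕0⊕0 = 1
s2 (pos 2,3,6,7,10,11,14,15,18,19,22,23,26,27,30,31): 0⊕0⊕0⊕0⊕0⊕1⊕1⊕1⊕1⊕1⊕0⊕1⊕0⊕0⊕0⊕0 = 0
s4 (pos 4,5,6,7,12,13,14,15,20,21,22,23,28,29,30,31): 0⊕1⊕0⊕0⊕0⊕1⊕1⊕1⊕1⊕1⊕0⊕1⊕1⊕0⊕0⊕0 = 0
s8 (pos 8,9,10,11,12,13,14,15,24,25,26,27,28,29,30,31): 0⊕0⊕0⊕1⊕0⊕1⊕1⊕1⊕0⊕0⊕0⊕0⊕1⊕0⊕0⊕0 = 1
s16 (pos 16,17,18,19,20,21,22,23,24,25,26,27,28,29,30,31): 1⊕0⊕1⊕1⊕1⊕1⊕0⊕1⊕0⊕0⊕0⊕0⊕1⊕0⊕0⊕0 = 1
Syndrome s16…s1 = 11001 → error at position 25.
Flip position 25: 0000100000101111011110100001000 → 0000100000101111011110101001000

0000100000101111011110101001000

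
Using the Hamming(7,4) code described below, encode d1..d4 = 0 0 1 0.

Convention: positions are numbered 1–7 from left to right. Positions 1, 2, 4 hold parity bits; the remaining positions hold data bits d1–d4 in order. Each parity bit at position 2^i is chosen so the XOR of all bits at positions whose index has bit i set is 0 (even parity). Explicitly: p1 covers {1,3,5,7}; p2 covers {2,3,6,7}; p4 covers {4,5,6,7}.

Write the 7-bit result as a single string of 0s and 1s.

0101010

Place data at non-parity positions: p1 p2 0 p4 0 1 0
p1 (pos 1,3,5,7): XOR of data positions = 0⊕0⊕0 = 0
p2 (pos 2,3,6,7): XOR of data positions = 0⊕1⊕0 = 1
p4 (pos 4,5,6,7): XOR of data positions = 0⊕1⊕0 = 1
Codeword: 0101010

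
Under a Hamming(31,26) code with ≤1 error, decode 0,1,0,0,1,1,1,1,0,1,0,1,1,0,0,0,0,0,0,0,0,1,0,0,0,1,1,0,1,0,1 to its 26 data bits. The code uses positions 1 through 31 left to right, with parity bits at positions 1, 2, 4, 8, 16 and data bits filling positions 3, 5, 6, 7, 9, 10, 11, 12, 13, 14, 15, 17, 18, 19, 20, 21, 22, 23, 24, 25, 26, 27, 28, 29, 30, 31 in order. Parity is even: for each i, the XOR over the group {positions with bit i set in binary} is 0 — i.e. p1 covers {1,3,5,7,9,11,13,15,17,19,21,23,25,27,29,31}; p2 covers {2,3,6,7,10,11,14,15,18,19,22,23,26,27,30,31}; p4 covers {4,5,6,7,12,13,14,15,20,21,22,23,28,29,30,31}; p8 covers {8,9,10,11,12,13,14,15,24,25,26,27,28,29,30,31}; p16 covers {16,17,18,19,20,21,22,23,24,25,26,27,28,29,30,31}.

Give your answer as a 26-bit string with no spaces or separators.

01110101100000001000110101

s1 (pos 1,3,5,7,9,11,13,15,17,19,21,23,25,27,29,31): 0⊕0⊕1⊕1⊕0⊕0⊕1⊕0⊕0⊕0⊕0⊕0⊕0⊕1⊕1⊕1 = 0
s2 (pos 2,3,6,7,10,11,14,15,18,19,22,23,26,27,30,31): 1⊕0⊕1⊕1⊕1⊕0⊕0⊕0⊕0⊕0⊕1⊕0⊕1⊕1⊕0⊕1 = 0
s4 (pos 4,5,6,7,12,13,14,15,20,21,22,23,28,29,30,31): 0⊕1⊕1⊕1⊕1⊕1⊕0⊕0⊕0⊕0⊕1⊕0⊕0⊕1⊕0⊕1 = 0
s8 (pos 8,9,10,11,12,13,14,15,24,25,26,27,28,29,30,31): 1⊕0⊕1⊕0⊕1⊕1⊕0⊕0⊕0⊕0⊕1⊕1⊕0⊕1⊕0⊕1 = 0
s16 (pos 16,17,18,19,20,21,22,23,24,25,26,27,28,29,30,31): 0⊕0⊕0⊕0⊕0⊕0⊕1⊕0⊕0⊕0⊕1⊕1⊕0⊕1⊕0⊕1 = 1
Syndrome s16…s1 = 10000 → error at position 16.
Flip position 16: 0100111101011000000001000110101 → 0100111101011001000001000110101
Read data bits from positions 3,5,6,7,9,10,11,12,13,14,15,17,18,19,20,21,22,23,24,25,26,27,28,29,30,31: 01110101100000001000110101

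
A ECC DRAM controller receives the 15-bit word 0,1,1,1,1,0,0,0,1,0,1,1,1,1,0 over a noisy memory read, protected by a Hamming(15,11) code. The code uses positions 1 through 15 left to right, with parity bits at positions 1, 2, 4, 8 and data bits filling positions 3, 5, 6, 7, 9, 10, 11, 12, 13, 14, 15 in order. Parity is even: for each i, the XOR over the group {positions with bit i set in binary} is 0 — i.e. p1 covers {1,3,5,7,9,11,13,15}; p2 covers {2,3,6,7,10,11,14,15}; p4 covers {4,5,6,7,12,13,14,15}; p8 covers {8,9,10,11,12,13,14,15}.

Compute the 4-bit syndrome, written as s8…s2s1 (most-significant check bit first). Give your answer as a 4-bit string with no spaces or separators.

s1 (pos 1,3,5,7,9,11,13,15): 0⊕1⊕1⊕0⊕1⊕1⊕1⊕0 = 1
s2 (pos 2,3,6,7,10,11,14,15): 1⊕1⊕0⊕0⊕0⊕1⊕1⊕0 = 0
s4 (pos 4,5,6,7,12,13,14,15): 1⊕1⊕0⊕0⊕1⊕1⊕1⊕0 = 1
s8 (pos 8,9,10,11,12,13,14,15): 0⊕1⊕0⊕1⊕1⊕1⊕1⊕0 = 1
Syndrome s8…s1 = 1101 → error at position 13.

1101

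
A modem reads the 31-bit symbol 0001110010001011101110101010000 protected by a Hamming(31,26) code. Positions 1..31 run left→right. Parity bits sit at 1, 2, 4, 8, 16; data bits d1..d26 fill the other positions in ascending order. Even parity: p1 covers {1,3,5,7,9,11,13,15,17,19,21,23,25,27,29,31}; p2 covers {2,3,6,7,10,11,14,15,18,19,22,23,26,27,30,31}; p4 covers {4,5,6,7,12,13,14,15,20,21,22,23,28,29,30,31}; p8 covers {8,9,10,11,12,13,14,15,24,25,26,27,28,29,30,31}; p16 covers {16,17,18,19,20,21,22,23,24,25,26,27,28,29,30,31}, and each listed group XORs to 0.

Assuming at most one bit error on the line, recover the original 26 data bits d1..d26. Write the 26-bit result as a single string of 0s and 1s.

01101100101101110101010000

s1 (pos 1,3,5,7,9,11,13,15,17,19,21,23,25,27,29,31): 0⊕0⊕1⊕0⊕1⊕0⊕1⊕1⊕1⊕1⊕1⊕1⊕1⊕1⊕0⊕0 = 0
s2 (pos 2,3,6,7,10,11,14,15,18,19,22,23,26,27,30,31): 0⊕0⊕1⊕0⊕0⊕0⊕0⊕1⊕0⊕1⊕0⊕1⊕0⊕1⊕0⊕0 = 1
s4 (pos 4,5,6,7,12,13,14,15,20,21,22,23,28,29,30,31): 1⊕1⊕1⊕0⊕0⊕1⊕0⊕1⊕1⊕1⊕0⊕1⊕0⊕0⊕0⊕0 = 0
s8 (pos 8,9,10,11,12,13,14,15,24,25,26,27,28,29,30,31): 0⊕1⊕0⊕0⊕0⊕1⊕0⊕1⊕0⊕1⊕0⊕1⊕0⊕0⊕0⊕0 = 1
s16 (pos 16,17,18,19,20,21,22,23,24,25,26,27,28,29,30,31): 1⊕1⊕0⊕1⊕1⊕1⊕0⊕1⊕0⊕1⊕0⊕1⊕0⊕0⊕0⊕0 = 0
Syndrome s16…s1 = 01010 → error at position 10.
Flip position 10: 0001110010001011101110101010000 → 0001110011001011101110101010000
Read data bits from positions 3,5,6,7,9,10,11,12,13,14,15,17,18,19,20,21,22,23,24,25,26,27,28,29,30,31: 01101100101101110101010000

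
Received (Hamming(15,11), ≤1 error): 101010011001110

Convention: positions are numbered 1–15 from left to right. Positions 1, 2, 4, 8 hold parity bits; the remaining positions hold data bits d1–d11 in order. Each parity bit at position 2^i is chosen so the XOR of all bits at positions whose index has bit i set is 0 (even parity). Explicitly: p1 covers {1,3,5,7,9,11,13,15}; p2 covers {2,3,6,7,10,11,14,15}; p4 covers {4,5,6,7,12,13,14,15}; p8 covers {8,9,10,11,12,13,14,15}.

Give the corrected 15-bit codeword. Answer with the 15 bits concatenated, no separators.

s1 (pos 1,3,5,7,9,11,13,15): 1⊕1⊕1⊕0⊕1⊕0⊕1⊕0 = 1
s2 (pos 2,3,6,7,10,11,14,15): 0⊕1⊕0⊕0⊕0⊕0⊕1⊕0 = 0
s4 (pos 4,5,6,7,12,13,14,15): 0⊕1⊕0⊕0⊕1⊕1⊕1⊕0 = 0
s8 (pos 8,9,10,11,12,13,14,15): 1⊕1⊕0⊕0⊕1⊕1⊕1⊕0 = 1
Syndrome s8…s1 = 1001 → error at position 9.
Flip position 9: 101010011001110 → 101010010001110

101010010001110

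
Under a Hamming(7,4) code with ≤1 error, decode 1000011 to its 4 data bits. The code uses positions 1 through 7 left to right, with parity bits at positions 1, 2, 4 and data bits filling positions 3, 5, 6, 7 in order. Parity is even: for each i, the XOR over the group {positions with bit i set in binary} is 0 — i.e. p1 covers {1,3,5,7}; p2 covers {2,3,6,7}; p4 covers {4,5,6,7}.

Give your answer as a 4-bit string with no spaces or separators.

0011

s1 (pos 1,3,5,7): 1⊕0⊕0⊕1 = 0
s2 (pos 2,3,6,7): 0⊕0⊕1⊕1 = 0
s4 (pos 4,5,6,7): 0⊕0⊕1⊕1 = 0
Syndrome s4…s1 = 000 → no error.
Read data bits from positions 3,5,6,7: 0011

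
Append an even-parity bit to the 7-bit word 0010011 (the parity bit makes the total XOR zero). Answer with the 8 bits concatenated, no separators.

XOR of the 7 data bits: 0⊕0⊕1⊕0⊕0⊕1⊕1 = 1
Parity bit = 1 (so all 8 bits XOR to 0).

00100111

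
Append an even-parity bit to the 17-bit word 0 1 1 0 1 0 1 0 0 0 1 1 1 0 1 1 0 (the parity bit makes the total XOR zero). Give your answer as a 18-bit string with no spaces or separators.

XOR of the 17 data bits: 0⊕1⊕1⊕0⊕1⊕0⊕1⊕0⊕0⊕0⊕1⊕1⊕1⊕0⊕1⊕1⊕0 = 1
Parity bit = 1 (so all 18 bits XOR to 0).

011010100011101101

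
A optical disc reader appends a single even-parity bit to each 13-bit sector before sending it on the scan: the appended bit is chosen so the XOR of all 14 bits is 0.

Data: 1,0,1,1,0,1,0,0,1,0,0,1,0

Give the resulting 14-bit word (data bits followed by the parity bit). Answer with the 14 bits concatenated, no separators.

XOR of the 13 data bits: 1⊕0⊕1⊕1⊕0⊕1⊕0⊕0⊕1⊕0⊕0⊕1⊕0 = 0
Parity bit = 0 (so all 14 bits XOR to 0).

10110100100100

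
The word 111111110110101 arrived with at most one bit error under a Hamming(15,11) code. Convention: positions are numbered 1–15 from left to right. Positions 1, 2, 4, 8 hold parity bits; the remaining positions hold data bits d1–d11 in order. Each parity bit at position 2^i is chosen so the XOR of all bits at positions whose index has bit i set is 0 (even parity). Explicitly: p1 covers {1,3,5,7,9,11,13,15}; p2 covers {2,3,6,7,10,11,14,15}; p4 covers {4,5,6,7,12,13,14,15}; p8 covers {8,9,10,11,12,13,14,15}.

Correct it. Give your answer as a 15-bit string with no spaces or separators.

s1 (pos 1,3,5,7,9,11,13,15): 1⊕1⊕1⊕1⊕0⊕1⊕1⊕1 = 1
s2 (pos 2,3,6,7,10,11,14,15): 1⊕1⊕1⊕1⊕1⊕1⊕0⊕1 = 1
s4 (pos 4,5,6,7,12,13,14,15): 1⊕1⊕1⊕1⊕0⊕1⊕0⊕1 = 0
s8 (pos 8,9,10,11,12,13,14,15): 1⊕0⊕1⊕1⊕0⊕1⊕0⊕1 = 1
Syndrome s8…s1 = 1011 → error at position 11.
Flip position 11: 111111110110101 → 111111110100101

111111110100101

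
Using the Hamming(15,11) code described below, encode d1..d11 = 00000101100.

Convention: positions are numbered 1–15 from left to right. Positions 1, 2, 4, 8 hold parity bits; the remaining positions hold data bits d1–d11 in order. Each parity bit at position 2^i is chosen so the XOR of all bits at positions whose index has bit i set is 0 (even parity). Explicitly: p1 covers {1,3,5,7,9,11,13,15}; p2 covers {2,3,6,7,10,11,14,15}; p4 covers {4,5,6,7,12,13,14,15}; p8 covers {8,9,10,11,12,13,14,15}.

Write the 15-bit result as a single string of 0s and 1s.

110000010101100

Place data at non-parity positions: p1 p2 0 p4 0 0 0 p8 0 1 0 1 1 0 0
p1 (pos 1,3,5,7,9,11,13,15): XOR of data positions = 0⊕0⊕0⊕0⊕0⊕1⊕0 = 1
p2 (pos 2,3,6,7,10,11,14,15): XOR of data positions = 0⊕0⊕0⊕1⊕0⊕0⊕0 = 1
p4 (pos 4,5,6,7,12,13,14,15): XOR of data positions = 0⊕0⊕0⊕1⊕1⊕0⊕0 = 0
p8 (pos 8,9,10,11,12,13,14,15): XOR of data positions = 0⊕1⊕0⊕1⊕1⊕0⊕0 = 1
Codeword: 110000010101100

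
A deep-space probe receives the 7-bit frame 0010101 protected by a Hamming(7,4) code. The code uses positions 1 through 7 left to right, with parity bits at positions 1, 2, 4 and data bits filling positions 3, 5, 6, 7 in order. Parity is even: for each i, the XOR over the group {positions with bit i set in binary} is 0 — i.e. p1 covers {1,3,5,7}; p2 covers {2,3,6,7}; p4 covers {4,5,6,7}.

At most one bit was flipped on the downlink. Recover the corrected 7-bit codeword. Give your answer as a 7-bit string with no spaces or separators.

1010101

s1 (pos 1,3,5,7): 0⊕1⊕1⊕1 = 1
s2 (pos 2,3,6,7): 0⊕1⊕0⊕1 = 0
s4 (pos 4,5,6,7): 0⊕1⊕0⊕1 = 0
Syndrome s4…s1 = 001 → error at position 1.
Flip position 1: 0010101 → 1010101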